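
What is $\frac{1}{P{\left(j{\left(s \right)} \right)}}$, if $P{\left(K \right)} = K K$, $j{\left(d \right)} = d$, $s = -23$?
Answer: $\frac{1}{529} \approx 0.0018904$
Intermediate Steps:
$P{\left(K \right)} = K^{2}$
$\frac{1}{P{\left(j{\left(s \right)} \right)}} = \frac{1}{\left(-23\right)^{2}} = \frac{1}{529}$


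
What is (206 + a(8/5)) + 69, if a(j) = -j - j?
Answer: 1359/5 ≈ 271.80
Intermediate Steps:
a(j) = -2*j
(206 + a(8/5)) + 69 = (206 - 16/5) + 69 = 1014/5 + 69 = 1359/5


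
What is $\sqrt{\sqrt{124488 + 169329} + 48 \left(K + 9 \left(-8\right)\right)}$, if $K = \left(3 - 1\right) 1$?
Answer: $\sqrt{-3360 + \sqrt{293817}} \approx 53.084 i$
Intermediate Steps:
$K = 2$ ($K = 2 \cdot 1 = 2$)
$\sqrt{\sqrt{124488 + 169329} + 48 \left(K + 9 \left(-8\right)\right)} = \sqrt{\sqrt{124488 + 169329} + 48 \left(2 + 9 \left(-8\right)\right)} = \sqrt{\sqrt{293817} + 48 \left(2 - 72\right)} = \sqrt{\sqrt{293817} + 48 \left(-70\right)} = \sqrt{\sqrt{293817} - 3360} = \sqrt{-3360 + \sqrt{293817}}$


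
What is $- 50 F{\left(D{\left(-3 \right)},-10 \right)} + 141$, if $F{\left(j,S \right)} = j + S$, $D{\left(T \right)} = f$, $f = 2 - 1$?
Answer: $591$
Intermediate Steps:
$f = 1$ ($f = 2 - 1 = 1$)
$D{\left(T \right)} = 1$
$F{\left(j,S \right)} = S + j$
$- 50 F{\left(D{\left(-3 \right)},-10 \right)} + 141 = - 50 \left(-10 + 1\right) + 141 = \left(-50\right) \left(-9\right) + 141 = 450 + 141 = 591$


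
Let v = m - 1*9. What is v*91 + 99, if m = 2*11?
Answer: 1282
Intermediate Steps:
m = 22
v = 13 (v = 22 - 1*9 = 22 - 9 = 13)
v*91 + 99 = 13*91 + 99 = 1183 + 99 = 1282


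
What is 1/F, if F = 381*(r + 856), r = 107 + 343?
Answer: 1/497586 ≈ 2.0097e-6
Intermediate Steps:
r = 450
F = 497586 (F = 381*(450 + 856) = 381*1306 = 497586)
1/F = 1/497586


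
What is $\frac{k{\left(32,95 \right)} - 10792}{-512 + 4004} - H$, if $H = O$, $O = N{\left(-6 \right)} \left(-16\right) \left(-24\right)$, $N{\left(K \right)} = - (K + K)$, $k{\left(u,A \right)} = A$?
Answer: $- \frac{16101833}{3492} \approx -4611.1$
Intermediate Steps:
$N{\left(K \right)} = - 2 K$
$O = 4608$ ($O = \left(-2\right) \left(-6\right) \left(-16\right) \left(-24\right) = 12 \left(-16\right) \left(-24\right) = \left(-192\right) \left(-24\right) = 4608$)
$H = 4608$
$\frac{k{\left(32,95 \right)} - 10792}{-512 + 4004} - H = \frac{95 - 10792}{-512 + 4004} - 4608 = - \frac{10697}{3492} - 4608 = - \frac{16101833}{3492}$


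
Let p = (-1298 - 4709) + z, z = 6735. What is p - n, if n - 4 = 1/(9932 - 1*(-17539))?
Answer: 19889003/27471 ≈ 724.00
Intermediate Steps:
p = 728 (p = (-1298 - 4709) + 6735 = -6007 + 6735 = 728)
n = 109885/27471 (n = 4 + 1/(9932 - 1*(-17539)) = 4 + 1/(9932 + 17539) = 4 + 1/27471 = 109885/27471 ≈ 4.0000)
p - n = 728 - 1*109885/27471 = 728 - 109885/27471 = 19889003/27471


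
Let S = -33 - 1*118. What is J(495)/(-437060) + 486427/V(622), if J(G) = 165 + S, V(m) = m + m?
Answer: 53149441801/135925660 ≈ 391.02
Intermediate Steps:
S = -151 (S = -33 - 118 = -151)
V(m) = 2*m
J(G) = 14 (J(G) = 165 - 151 = 14)
J(495)/(-437060) + 486427/V(622) = 14/(-437060) + 486427/((2*622)) = 14*(-1/437060) + 486427/1244 = -7/218530 + 486427*(1/1244) = -7/218530 + 486427/1244 = 53149441801/135925660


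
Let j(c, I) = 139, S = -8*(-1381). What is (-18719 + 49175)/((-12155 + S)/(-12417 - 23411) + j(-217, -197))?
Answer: 1091177568/4981199 ≈ 219.06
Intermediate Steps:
S = 11048
(-18719 + 49175)/((-12155 + S)/(-12417 - 23411) + j(-217, -197)) = (-18719 + 49175)/((-12155 + 11048)/(-12417 - 23411) + 139) = 30456/(-1107/(-35828) + 139) = 30456/(-1107*(-1/35828) + 139) = 30456/(1107/35828 + 139) = 30456/(4981199/35828) = 30456*(35828/4981199) = 1091177568/4981199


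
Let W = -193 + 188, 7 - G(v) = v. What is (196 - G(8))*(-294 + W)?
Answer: -58903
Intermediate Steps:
G(v) = 7 - v
W = -5
(196 - G(8))*(-294 + W) = (196 - (7 - 1*8))*(-294 - 5) = (196 - (7 - 8))*(-299) = (196 - 1*(-1))*(-299) = (196 + 1)*(-299) = 197*(-299) = -58903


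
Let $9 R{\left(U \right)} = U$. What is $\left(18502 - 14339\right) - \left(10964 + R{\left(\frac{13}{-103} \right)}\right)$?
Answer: $- \frac{6304514}{927} \approx -6801.0$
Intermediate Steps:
$R{\left(U \right)} = \frac{U}{9}$
$\left(18502 - 14339\right) - \left(10964 + R{\left(\frac{13}{-103} \right)}\right) = \left(18502 - 14339\right) - \left(10964 + \frac{13 \frac{1}{-103}}{9}\right) = 4163 - \left(10964 + \frac{13 \left(- \frac{1}{103}\right)}{9}\right) = 4163 - \left(10964 + \frac{1}{9} \left(- \frac{13}{103}\right)\right) = 4163 - \frac{10163615}{927} = - \frac{6304514}{927}$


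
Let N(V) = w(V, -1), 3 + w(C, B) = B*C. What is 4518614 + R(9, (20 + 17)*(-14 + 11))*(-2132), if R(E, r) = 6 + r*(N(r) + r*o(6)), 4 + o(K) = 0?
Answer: 135137726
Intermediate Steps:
o(K) = -4 (o(K) = -4 + 0 = -4)
w(C, B) = -3 + B*C
N(V) = -3 - V
R(E, r) = 6 + r*(-3 - 5*r) (R(E, r) = 6 + r*((-3 - r) + r*(-4)) = 6 + r*((-3 - r) - 4*r) = 6 + r*(-3 - 5*r))
4518614 + R(9, (20 + 17)*(-14 + 11))*(-2132) = 4518614 + (6 - 5*(-14 + 11)**2*(20 + 17)**2 - 3*(20 + 17)*(-14 + 11))*(-2132) = 4518614 + (6 - 5*(37*(-3))**2 - 111*(-3))*(-2132) = 4518614 + (6 - 5*(-111)**2 - 3*(-111))*(-2132) = 4518614 + (6 - 5*12321 + 333)*(-2132) = 4518614 + (6 - 61605 + 333)*(-2132) = 4518614 - 61266*(-2132) = 4518614 + 130619112 = 135137726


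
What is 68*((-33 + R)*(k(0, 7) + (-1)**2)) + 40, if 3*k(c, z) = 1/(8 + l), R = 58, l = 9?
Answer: 5320/3 ≈ 1773.3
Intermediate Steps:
k(c, z) = 1/51 (k(c, z) = 1/(3*(8 + 9)) = (1/3)/17 = (1/3)*(1/17) = 1/51)
68*((-33 + R)*(k(0, 7) + (-1)**2)) + 40 = 68*((-33 + 58)*(1/51 + (-1)**2)) + 40 = 68*(25*(1/51 + 1)) + 40 = 68*(25*(52/51)) + 40 = 68*(1300/51) + 40 = 5200/3 + 40 = 5320/3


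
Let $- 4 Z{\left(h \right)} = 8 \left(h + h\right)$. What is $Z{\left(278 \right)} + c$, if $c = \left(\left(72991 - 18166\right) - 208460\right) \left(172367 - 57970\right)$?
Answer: $-17575384207$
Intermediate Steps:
$c = -17575383095$ ($c = \left(54825 - 208460\right) 114397 = \left(-153635\right) 114397 = -17575383095$)
$Z{\left(h \right)} = - 4 h$ ($Z{\left(h \right)} = - \frac{8 \left(h + h\right)}{4} = - \frac{8 \cdot 2 h}{4} = - \frac{16 h}{4} = - 4 h$)
$Z{\left(278 \right)} + c = \left(-4\right) 278 - 17575383095 = -1112 - 17575383095 = -17575384207$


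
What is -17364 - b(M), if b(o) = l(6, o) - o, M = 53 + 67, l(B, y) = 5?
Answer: -17249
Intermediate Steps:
M = 120
b(o) = 5 - o
-17364 - b(M) = -17364 - (5 - 1*120) = -17364 - (5 - 120) = -17364 - 1*(-115) = -17364 + 115 = -17249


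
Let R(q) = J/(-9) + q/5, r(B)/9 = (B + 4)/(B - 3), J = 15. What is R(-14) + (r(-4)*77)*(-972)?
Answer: -67/15 ≈ -4.4667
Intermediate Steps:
r(B) = 9*(4 + B)/(-3 + B) (r(B) = 9*((B + 4)/(B - 3)) = 9*((4 + B)/(-3 + B)) = 9*(4 + B)/(-3 + B))
R(q) = -5/3 + q/5 (R(q) = 15/(-9) + q/5 = 15*(-1/9) + q*(1/5) = -5/3 + q/5)
R(-14) + (r(-4)*77)*(-972) = (-5/3 + (1/5)*(-14)) + ((9*(4 - 4)/(-3 - 4))*77)*(-972) = (-5/3 - 14/5) + ((9*0/(-7))*77)*(-972) = -67/15 + ((9*(-1/7)*0)*77)*(-972) = -67/15 + (0*77)*(-972) = -67/15 + 0*(-972) = -67/15 + 0 = -67/15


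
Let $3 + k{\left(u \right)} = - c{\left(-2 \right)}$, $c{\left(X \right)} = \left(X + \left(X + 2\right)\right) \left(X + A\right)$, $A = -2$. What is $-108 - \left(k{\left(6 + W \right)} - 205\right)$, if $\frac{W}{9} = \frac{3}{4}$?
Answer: $108$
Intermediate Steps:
$W = \frac{27}{4}$ ($W = 9 \cdot \frac{3}{4} = \frac{27}{4} \approx 6.75$)
$c{\left(X \right)} = \left(-2 + X\right) \left(2 + 2 X\right)$ ($c{\left(X \right)} = \left(X + \left(X + 2\right)\right) \left(X - 2\right) = \left(X + \left(2 + X\right)\right) \left(-2 + X\right) = \left(2 + 2 X\right) \left(-2 + X\right) = \left(-2 + X\right) \left(2 + 2 X\right)$)
$k{\left(u \right)} = -11$ ($k{\left(u \right)} = -3 - \left(-4 - -4 + 2 \left(-2\right)^{2}\right) = -3 - \left(-4 + 4 + 2 \cdot 4\right) = -3 - \left(-4 + 4 + 8\right) = -3 - 8 = -11$)
$-108 - \left(k{\left(6 + W \right)} - 205\right) = -108 - \left(-11 - 205\right) = -108 - -216 = -108 + 216 = 108$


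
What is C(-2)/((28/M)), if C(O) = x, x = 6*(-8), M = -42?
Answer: 72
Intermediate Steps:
x = -48
C(O) = -48
C(-2)/((28/M)) = -48/(28/(-42)) = -48/(28*(-1/42)) = -48/(-⅔) = -3/2*(-48) = 72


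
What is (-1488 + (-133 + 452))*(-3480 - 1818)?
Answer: 6193362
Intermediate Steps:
(-1488 + (-133 + 452))*(-3480 - 1818) = (-1488 + 319)*(-5298) = -1169*(-5298) = 6193362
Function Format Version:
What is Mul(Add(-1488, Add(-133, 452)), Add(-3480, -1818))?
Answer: 6193362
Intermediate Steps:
Mul(Add(-1488, Add(-133, 452)), Add(-3480, -1818)) = Mul(Add(-1488, 319), -5298) = Mul(-1169, -5298) = 6193362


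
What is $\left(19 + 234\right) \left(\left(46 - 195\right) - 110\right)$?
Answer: $-65527$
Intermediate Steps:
$\left(19 + 234\right) \left(\left(46 - 195\right) - 110\right) = 253 \left(\left(46 - 195\right) - 110\right) = 253 \left(-149 - 110\right) = 253 \left(-259\right) = -65527$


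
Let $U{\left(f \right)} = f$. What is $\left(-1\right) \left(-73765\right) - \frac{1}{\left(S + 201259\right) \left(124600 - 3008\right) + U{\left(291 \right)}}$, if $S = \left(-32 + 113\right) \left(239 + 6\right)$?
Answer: $\frac{1983133509269134}{26884477859} \approx 73765.0$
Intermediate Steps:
$S = 19845$ ($S = 81 \cdot 245 = 19845$)
$\left(-1\right) \left(-73765\right) - \frac{1}{\left(S + 201259\right) \left(124600 - 3008\right) + U{\left(291 \right)}} = \left(-1\right) \left(-73765\right) - \frac{1}{\left(19845 + 201259\right) \left(124600 - 3008\right) + 291} = 73765 - \frac{1}{221104 \cdot 121592 + 291} = 73765 - \frac{1}{26884477568 + 291} = 73765 - \frac{1}{26884477859} = \frac{1983133509269134}{26884477859}$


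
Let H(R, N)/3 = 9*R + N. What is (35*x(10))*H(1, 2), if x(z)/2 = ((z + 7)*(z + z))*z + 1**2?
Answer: 7856310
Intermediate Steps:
H(R, N) = 3*N + 27*R (H(R, N) = 3*(9*R + N) = 3*(N + 9*R) = 3*N + 27*R)
x(z) = 2 + 4*z**2*(7 + z) (x(z) = 2*(((z + 7)*(z + z))*z + 1**2) = 2*(((7 + z)*(2*z))*z + 1) = 2*((2*z*(7 + z))*z + 1) = 2*(2*z**2*(7 + z) + 1) = 2*(1 + 2*z**2*(7 + z)) = 2 + 4*z**2*(7 + z))
(35*x(10))*H(1, 2) = (35*(2 + 4*10**3 + 28*10**2))*(3*2 + 27*1) = (35*(2 + 4*1000 + 28*100))*(6 + 27) = (35*(2 + 4000 + 2800))*33 = (35*6802)*33 = 238070*33 = 7856310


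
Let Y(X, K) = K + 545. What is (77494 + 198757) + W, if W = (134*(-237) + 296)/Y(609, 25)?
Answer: 78715804/285 ≈ 2.7620e+5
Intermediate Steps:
Y(X, K) = 545 + K
W = -15731/285 (W = (134*(-237) + 296)/(545 + 25) = (-31758 + 296)/570 = -31462*1/570 = -15731/285 ≈ -55.196)
(77494 + 198757) + W = (77494 + 198757) - 15731/285 = 276251 - 15731/285 = 78715804/285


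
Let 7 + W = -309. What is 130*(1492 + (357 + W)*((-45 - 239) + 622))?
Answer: 1995500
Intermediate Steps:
W = -316 (W = -7 - 309 = -316)
130*(1492 + (357 + W)*((-45 - 239) + 622)) = 130*(1492 + (357 - 316)*((-45 - 239) + 622)) = 130*(1492 + 41*(-284 + 622)) = 130*(1492 + 41*338) = 130*(1492 + 13858) = 130*15350 = 1995500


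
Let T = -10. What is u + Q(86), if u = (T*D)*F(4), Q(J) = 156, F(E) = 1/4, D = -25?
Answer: 437/2 ≈ 218.50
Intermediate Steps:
F(E) = ¼
u = 125/2 (u = -10*(-25)*(¼) = 250*(¼) = 125/2 ≈ 62.500)
u + Q(86) = 125/2 + 156 = 437/2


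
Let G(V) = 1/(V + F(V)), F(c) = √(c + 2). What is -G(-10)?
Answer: 5/54 + I*√2/54 ≈ 0.092593 + 0.026189*I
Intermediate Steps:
F(c) = √(2 + c)
G(V) = 1/(V + √(2 + V))
-G(-10) = -1/(-10 + √(2 - 10)) = -1/(-10 + √(-8)) = -1/(-10 + 2*I*√2)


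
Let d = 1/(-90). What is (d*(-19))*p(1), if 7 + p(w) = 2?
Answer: -19/18 ≈ -1.0556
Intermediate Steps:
d = -1/90 ≈ -0.011111
p(w) = -5 (p(w) = -7 + 2 = -5)
(d*(-19))*p(1) = -1/90*(-19)*(-5) = (19/90)*(-5) = -19/18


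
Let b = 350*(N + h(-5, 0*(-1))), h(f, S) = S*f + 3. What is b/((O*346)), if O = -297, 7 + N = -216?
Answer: 3500/4671 ≈ 0.74930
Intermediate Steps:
h(f, S) = 3 + S*f
N = -223 (N = -7 - 216 = -223)
b = -77000 (b = 350*(-223 + (3 + (0*(-1))*(-5))) = 350*(-223 + (3 + 0*(-5))) = 350*(-223 + (3 + 0)) = 350*(-223 + 3) = 350*(-220) = -77000)
b/((O*346)) = -77000/((-297*346)) = -77000/(-102762) = -77000*(-1/102762) = 3500/4671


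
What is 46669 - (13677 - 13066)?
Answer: 46058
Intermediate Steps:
46669 - (13677 - 13066) = 46669 - 1*611 = 46669 - 611 = 46058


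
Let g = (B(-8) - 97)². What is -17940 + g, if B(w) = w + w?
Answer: -5171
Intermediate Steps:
B(w) = 2*w
g = 12769 (g = (2*(-8) - 97)² = (-16 - 97)² = (-113)² = 12769)
-17940 + g = -17940 + 12769 = -5171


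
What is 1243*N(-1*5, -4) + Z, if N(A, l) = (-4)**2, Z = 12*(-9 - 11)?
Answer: 19648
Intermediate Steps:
Z = -240 (Z = 12*(-20) = -240)
N(A, l) = 16
1243*N(-1*5, -4) + Z = 1243*16 - 240 = 19888 - 240 = 19648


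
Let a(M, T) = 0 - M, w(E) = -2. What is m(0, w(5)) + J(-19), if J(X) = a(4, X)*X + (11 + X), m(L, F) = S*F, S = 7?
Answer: 54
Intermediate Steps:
m(L, F) = 7*F
a(M, T) = -M
J(X) = 11 - 3*X (J(X) = (-1*4)*X + (11 + X) = -4*X + (11 + X) = 11 - 3*X)
m(0, w(5)) + J(-19) = 7*(-2) + (11 - 3*(-19)) = -14 + (11 + 57) = -14 + 68 = 54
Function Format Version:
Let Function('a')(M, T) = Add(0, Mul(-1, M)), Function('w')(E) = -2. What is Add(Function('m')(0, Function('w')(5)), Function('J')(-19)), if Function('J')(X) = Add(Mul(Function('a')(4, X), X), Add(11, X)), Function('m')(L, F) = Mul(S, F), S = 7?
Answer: 54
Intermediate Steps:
Function('m')(L, F) = Mul(7, F)
Function('a')(M, T) = Mul(-1, M)
Function('J')(X) = Add(11, Mul(-3, X)) (Function('J')(X) = Add(Mul(Mul(-1, 4), X), Add(11, X)) = Add(Mul(-4, X), Add(11, X)) = Add(11, Mul(-3, X)))
Add(Function('m')(0, Function('w')(5)), Function('J')(-19)) = Add(Mul(7, -2), Add(11, Mul(-3, -19))) = Add(-14, Add(11, 57)) = Add(-14, 68) = 54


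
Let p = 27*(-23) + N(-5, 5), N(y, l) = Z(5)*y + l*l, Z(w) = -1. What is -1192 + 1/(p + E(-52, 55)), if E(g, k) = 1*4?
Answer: -699705/587 ≈ -1192.0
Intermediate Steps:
N(y, l) = l² - y (N(y, l) = -y + l*l = -y + l² = l² - y)
E(g, k) = 4
p = -591 (p = 27*(-23) + (5² - 1*(-5)) = -621 + (25 + 5) = -621 + 30 = -591)
-1192 + 1/(p + E(-52, 55)) = -1192 + 1/(-591 + 4) = -1192 + 1/(-587) = -1192 - 1/587 = -699705/587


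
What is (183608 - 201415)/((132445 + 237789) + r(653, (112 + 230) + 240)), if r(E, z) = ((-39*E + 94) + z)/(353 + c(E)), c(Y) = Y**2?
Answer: -7599350934/158001777517 ≈ -0.048097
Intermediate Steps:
r(E, z) = (94 + z - 39*E)/(353 + E**2) (r(E, z) = ((-39*E + 94) + z)/(353 + E**2) = ((94 - 39*E) + z)/(353 + E**2) = (94 + z - 39*E)/(353 + E**2))
(183608 - 201415)/((132445 + 237789) + r(653, (112 + 230) + 240)) = (183608 - 201415)/((132445 + 237789) + (94 + ((112 + 230) + 240) - 39*653)/(353 + 653**2)) = -17807/(370234 + (94 + (342 + 240) - 25467)/(353 + 426409)) = -17807/(370234 + (94 + 582 - 25467)/426762) = -17807/(370234 + (1/426762)*(-24791)) = -17807/(370234 - 24791/426762) = -17807/158001777517/426762 = -17807*426762/158001777517 = -7599350934/158001777517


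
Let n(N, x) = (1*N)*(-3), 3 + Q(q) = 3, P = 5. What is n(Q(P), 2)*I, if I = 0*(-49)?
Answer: 0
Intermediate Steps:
Q(q) = 0 (Q(q) = -3 + 3 = 0)
n(N, x) = -3*N (n(N, x) = N*(-3) = -3*N)
I = 0
n(Q(P), 2)*I = -3*0*0 = 0*0 = 0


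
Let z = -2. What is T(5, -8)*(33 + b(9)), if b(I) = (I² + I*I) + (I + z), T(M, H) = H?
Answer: -1616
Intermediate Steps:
b(I) = -2 + I + 2*I² (b(I) = (I² + I*I) + (I - 2) = (I² + I²) + (-2 + I) = 2*I² + (-2 + I) = -2 + I + 2*I²)
T(5, -8)*(33 + b(9)) = -8*(33 + (-2 + 9 + 2*9²)) = -8*(33 + (-2 + 9 + 2*81)) = -8*(33 + (-2 + 9 + 162)) = -8*(33 + 169) = -8*202 = -1616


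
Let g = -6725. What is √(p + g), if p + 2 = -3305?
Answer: 4*I*√627 ≈ 100.16*I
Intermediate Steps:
p = -3307 (p = -2 - 3305 = -3307)
√(p + g) = √(-3307 - 6725) = √(-10032) = 4*I*√627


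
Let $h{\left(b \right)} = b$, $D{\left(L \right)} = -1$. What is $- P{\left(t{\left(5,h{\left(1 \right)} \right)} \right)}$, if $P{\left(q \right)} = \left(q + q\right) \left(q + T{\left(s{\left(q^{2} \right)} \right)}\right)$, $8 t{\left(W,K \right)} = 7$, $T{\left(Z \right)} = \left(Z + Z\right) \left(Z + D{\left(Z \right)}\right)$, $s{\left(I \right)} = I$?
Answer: $- \frac{7399}{8192} \approx -0.9032$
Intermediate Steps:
$T{\left(Z \right)} = 2 Z \left(-1 + Z\right)$ ($T{\left(Z \right)} = \left(Z + Z\right) \left(Z - 1\right) = 2 Z \left(-1 + Z\right)$)
$t{\left(W,K \right)} = \frac{7}{8}$ ($t{\left(W,K \right)} = \frac{1}{8} \cdot 7 = \frac{7}{8}$)
$P{\left(q \right)} = 2 q \left(q + 2 q^{2} \left(-1 + q^{2}\right)\right)$ ($P{\left(q \right)} = \left(q + q\right) \left(q + 2 q^{2} \left(-1 + q^{2}\right)\right) = 2 q \left(q + 2 q^{2} \left(-1 + q^{2}\right)\right)$)
$- P{\left(t{\left(5,h{\left(1 \right)} \right)} \right)} = - \left(\frac{7}{8}\right)^{2} \left(2 + 4 \cdot \frac{7}{8} \left(-1 + \left(\frac{7}{8}\right)^{2}\right)\right) = - \frac{49 \left(2 + 4 \cdot \frac{7}{8} \left(-1 + \frac{49}{64}\right)\right)}{64} = - \frac{49 \left(2 + 4 \cdot \frac{7}{8} \left(- \frac{15}{64}\right)\right)}{64} = - \frac{49 \left(2 - \frac{105}{128}\right)}{64} = - \frac{49 \cdot 151}{64 \cdot 128} = \left(-1\right) \frac{7399}{8192} = - \frac{7399}{8192}$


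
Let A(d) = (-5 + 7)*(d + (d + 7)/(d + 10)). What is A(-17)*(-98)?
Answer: 3052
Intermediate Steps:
A(d) = 2*d + 2*(7 + d)/(10 + d) (A(d) = 2*(d + (7 + d)/(10 + d)) = 2*d + 2*(7 + d)/(10 + d))
A(-17)*(-98) = (2*(7 + (-17)² + 11*(-17))/(10 - 17))*(-98) = (2*(7 + 289 - 187)/(-7))*(-98) = (2*(-⅐)*109)*(-98) = -218/7*(-98) = 3052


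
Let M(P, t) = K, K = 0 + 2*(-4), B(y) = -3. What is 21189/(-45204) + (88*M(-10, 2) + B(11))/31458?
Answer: -16631495/33857796 ≈ -0.49122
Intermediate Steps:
K = -8 (K = 0 - 8 = -8)
M(P, t) = -8
21189/(-45204) + (88*M(-10, 2) + B(11))/31458 = 21189/(-45204) + (88*(-8) - 3)/31458 = 21189*(-1/45204) + (-704 - 3)*(1/31458) = -7063/15068 - 707*1/31458 = -7063/15068 - 101/4494 = -16631495/33857796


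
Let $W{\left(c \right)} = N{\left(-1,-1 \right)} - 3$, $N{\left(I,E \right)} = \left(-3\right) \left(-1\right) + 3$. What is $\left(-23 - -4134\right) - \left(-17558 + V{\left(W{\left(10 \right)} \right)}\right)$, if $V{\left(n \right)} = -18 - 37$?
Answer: $21724$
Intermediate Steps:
$N{\left(I,E \right)} = 6$ ($N{\left(I,E \right)} = 3 + 3 = 6$)
$W{\left(c \right)} = 3$ ($W{\left(c \right)} = 6 - 3 = 3$)
$V{\left(n \right)} = -55$
$\left(-23 - -4134\right) - \left(-17558 + V{\left(W{\left(10 \right)} \right)}\right) = \left(-23 - -4134\right) - \left(-17558 - 55\right) = \left(-23 + 4134\right) - -17613 = 4111 + 17613 = 21724$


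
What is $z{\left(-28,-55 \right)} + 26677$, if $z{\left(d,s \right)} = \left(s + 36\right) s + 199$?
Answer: $27921$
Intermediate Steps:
$z{\left(d,s \right)} = 199 + s \left(36 + s\right)$ ($z{\left(d,s \right)} = \left(36 + s\right) s + 199 = s \left(36 + s\right) + 199 = 199 + s \left(36 + s\right)$)
$z{\left(-28,-55 \right)} + 26677 = \left(199 + \left(-55\right)^{2} + 36 \left(-55\right)\right) + 26677 = \left(199 + 3025 - 1980\right) + 26677 = 1244 + 26677 = 27921$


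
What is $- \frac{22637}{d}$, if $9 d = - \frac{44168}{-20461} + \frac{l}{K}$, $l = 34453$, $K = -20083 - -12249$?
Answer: $\frac{32656662872442}{358930721} \approx 90983.0$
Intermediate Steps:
$K = -7834$ ($K = -20083 + 12249 = -7834$)
$d = - \frac{358930721}{1442623266}$ ($d = \frac{- \frac{44168}{-20461} + \frac{34453}{-7834}}{9} = \frac{\left(-44168\right) \left(- \frac{1}{20461}\right) + 34453 \left(- \frac{1}{7834}\right)}{9} = \frac{\frac{44168}{20461} - \frac{34453}{7834}}{9} = \frac{1}{9} \left(- \frac{358930721}{160291474}\right) = - \frac{358930721}{1442623266} \approx -0.2488$)
$- \frac{22637}{d} = - \frac{22637}{- \frac{358930721}{1442623266}} = \left(-22637\right) \left(- \frac{1442623266}{358930721}\right) = \frac{32656662872442}{358930721}$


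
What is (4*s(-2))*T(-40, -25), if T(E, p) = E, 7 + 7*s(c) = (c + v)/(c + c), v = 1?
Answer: 1080/7 ≈ 154.29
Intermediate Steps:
s(c) = -1 + (1 + c)/(14*c) (s(c) = -1 + ((c + 1)/(c + c))/7 = -1 + ((1 + c)/((2*c)))/7 = -1 + ((1 + c)*(1/(2*c)))/7 = -1 + ((1 + c)/(2*c))/7 = -1 + (1 + c)/(14*c))
(4*s(-2))*T(-40, -25) = (4*((1/14)*(1 - 13*(-2))/(-2)))*(-40) = (4*((1/14)*(-½)*(1 + 26)))*(-40) = (4*((1/14)*(-½)*27))*(-40) = (4*(-27/28))*(-40) = -27/7*(-40) = 1080/7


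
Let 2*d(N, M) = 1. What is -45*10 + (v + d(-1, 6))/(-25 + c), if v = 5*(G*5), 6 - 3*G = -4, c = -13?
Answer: -103103/228 ≈ -452.21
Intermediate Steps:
G = 10/3 (G = 2 - ⅓*(-4) = 2 + 4/3 = 10/3 ≈ 3.3333)
d(N, M) = ½ (d(N, M) = (½)*1 = ½)
v = 250/3 (v = 5*((10/3)*5) = 5*(50/3) = 250/3 ≈ 83.333)
-45*10 + (v + d(-1, 6))/(-25 + c) = -45*10 + (250/3 + ½)/(-25 - 13) = -450 + (503/6)/(-38) = -450 + (503/6)*(-1/38) = -450 - 503/228 = -103103/228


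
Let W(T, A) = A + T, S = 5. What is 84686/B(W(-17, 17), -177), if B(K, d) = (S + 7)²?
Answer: 42343/72 ≈ 588.10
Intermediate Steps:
B(K, d) = 144 (B(K, d) = (5 + 7)² = 12² = 144)
84686/B(W(-17, 17), -177) = 84686/144 = 84686*(1/144) = 42343/72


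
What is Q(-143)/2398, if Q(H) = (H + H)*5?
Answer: -65/109 ≈ -0.59633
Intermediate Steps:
Q(H) = 10*H (Q(H) = (2*H)*5 = 10*H)
Q(-143)/2398 = (10*(-143))/2398 = -1430*1/2398 = -65/109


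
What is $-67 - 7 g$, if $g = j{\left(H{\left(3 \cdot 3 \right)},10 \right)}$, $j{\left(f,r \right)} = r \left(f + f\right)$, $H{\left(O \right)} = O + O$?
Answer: $-2587$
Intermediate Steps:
$H{\left(O \right)} = 2 O$
$j{\left(f,r \right)} = 2 f r$ ($j{\left(f,r \right)} = r 2 f = 2 f r$)
$g = 360$ ($g = 2 \cdot 2 \cdot 3 \cdot 3 \cdot 10 = 2 \cdot 2 \cdot 9 \cdot 10 = 2 \cdot 18 \cdot 10 = 360$)
$-67 - 7 g = -67 - 2520 = -2587$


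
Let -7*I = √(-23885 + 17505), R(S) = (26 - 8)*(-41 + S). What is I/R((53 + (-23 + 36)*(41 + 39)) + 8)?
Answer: -I*√1595/66780 ≈ -0.00059805*I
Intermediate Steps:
R(S) = -738 + 18*S (R(S) = 18*(-41 + S) = -738 + 18*S)
I = -2*I*√1595/7 (I = -√(-23885 + 17505)/7 = -2*I*√1595/7 ≈ -11.411*I)
I/R((53 + (-23 + 36)*(41 + 39)) + 8) = (-2*I*√1595/7)/(-738 + 18*((53 + (-23 + 36)*(41 + 39)) + 8)) = (-2*I*√1595/7)/(-738 + 18*((53 + 13*80) + 8)) = (-2*I*√1595/7)/(-738 + 18*((53 + 1040) + 8)) = (-2*I*√1595/7)/(-738 + 18*(1093 + 8)) = (-2*I*√1595/7)/(-738 + 18*1101) = (-2*I*√1595/7)/(-738 + 19818) = -2*I*√1595/7/19080 = -2*I*√1595/7*(1/19080) = -I*√1595/66780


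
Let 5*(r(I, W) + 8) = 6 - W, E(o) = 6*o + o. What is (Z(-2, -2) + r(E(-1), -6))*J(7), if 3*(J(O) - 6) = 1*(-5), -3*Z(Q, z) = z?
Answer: -962/45 ≈ -21.378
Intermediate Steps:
Z(Q, z) = -z/3
J(O) = 13/3 (J(O) = 6 + (1*(-5))/3 = 6 + (1/3)*(-5) = 6 - 5/3 = 13/3)
E(o) = 7*o
r(I, W) = -34/5 - W/5 (r(I, W) = -8 + (6 - W)/5 = -8 + (6/5 - W/5) = -34/5 - W/5)
(Z(-2, -2) + r(E(-1), -6))*J(7) = (-1/3*(-2) + (-34/5 - 1/5*(-6)))*(13/3) = (2/3 + (-34/5 + 6/5))*(13/3) = (2/3 - 28/5)*(13/3) = -74/15*13/3 = -962/45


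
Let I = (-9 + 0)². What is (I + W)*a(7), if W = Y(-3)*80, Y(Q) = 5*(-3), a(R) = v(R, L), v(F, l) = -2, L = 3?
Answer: 2238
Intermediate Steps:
a(R) = -2
Y(Q) = -15
I = 81 (I = (-9)² = 81)
W = -1200 (W = -15*80 = -1200)
(I + W)*a(7) = (81 - 1200)*(-2) = -1119*(-2) = 2238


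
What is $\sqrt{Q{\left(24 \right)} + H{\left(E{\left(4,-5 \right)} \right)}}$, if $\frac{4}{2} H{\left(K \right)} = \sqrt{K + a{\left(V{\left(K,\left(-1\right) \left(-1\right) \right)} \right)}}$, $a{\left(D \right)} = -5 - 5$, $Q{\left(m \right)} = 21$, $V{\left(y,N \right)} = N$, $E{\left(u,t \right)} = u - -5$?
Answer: $\frac{\sqrt{84 + 2 i}}{2} \approx 4.5829 + 0.054551 i$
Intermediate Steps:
$E{\left(u,t \right)} = 5 + u$ ($E{\left(u,t \right)} = u + 5 = 5 + u$)
$a{\left(D \right)} = -10$ ($a{\left(D \right)} = -5 - 5 = -10$)
$H{\left(K \right)} = \frac{\sqrt{-10 + K}}{2}$ ($H{\left(K \right)} = \frac{\sqrt{K - 10}}{2} = \frac{\sqrt{-10 + K}}{2}$)
$\sqrt{Q{\left(24 \right)} + H{\left(E{\left(4,-5 \right)} \right)}} = \sqrt{21 + \frac{\sqrt{-10 + \left(5 + 4\right)}}{2}} = \sqrt{21 + \frac{\sqrt{-10 + 9}}{2}} = \sqrt{21 + \frac{\sqrt{-1}}{2}} = \sqrt{21 + \frac{i}{2}}$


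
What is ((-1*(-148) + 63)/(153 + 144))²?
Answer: 44521/88209 ≈ 0.50472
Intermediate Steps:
((-1*(-148) + 63)/(153 + 144))² = ((148 + 63)/297)² = (211*(1/297))² = (211/297)² = 44521/88209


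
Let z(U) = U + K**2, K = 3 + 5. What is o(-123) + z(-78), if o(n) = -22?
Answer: -36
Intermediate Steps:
K = 8
z(U) = 64 + U (z(U) = U + 8**2 = U + 64 = 64 + U)
o(-123) + z(-78) = -22 + (64 - 78) = -22 - 14 = -36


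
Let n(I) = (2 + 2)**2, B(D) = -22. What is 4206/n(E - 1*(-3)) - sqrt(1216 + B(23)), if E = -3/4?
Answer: 2103/8 - sqrt(1194) ≈ 228.32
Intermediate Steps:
E = -3/4 (E = -3*1/4 = -3/4 ≈ -0.75000)
n(I) = 16 (n(I) = 4**2 = 16)
4206/n(E - 1*(-3)) - sqrt(1216 + B(23)) = 4206/16 - sqrt(1216 - 22) = 4206*(1/16) - sqrt(1194) = 2103/8 - sqrt(1194)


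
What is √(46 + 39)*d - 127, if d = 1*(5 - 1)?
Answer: -127 + 4*√85 ≈ -90.122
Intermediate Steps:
d = 4 (d = 1*4 = 4)
√(46 + 39)*d - 127 = √(46 + 39)*4 - 127 = √85*4 - 127 = 4*√85 - 127 = -127 + 4*√85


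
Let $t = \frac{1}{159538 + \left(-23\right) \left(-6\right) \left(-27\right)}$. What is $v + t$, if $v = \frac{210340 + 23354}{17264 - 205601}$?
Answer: $- \frac{12137380397}{9781721548} \approx -1.2408$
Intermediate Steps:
$t = \frac{1}{155812}$ ($t = \frac{1}{159538 + 138 \left(-27\right)} = \frac{1}{159538 - 3726} = \frac{1}{155812} \approx 6.418 \cdot 10^{-6}$)
$v = - \frac{77898}{62779}$ ($v = \frac{233694}{-188337} = 233694 \left(- \frac{1}{188337}\right) = - \frac{77898}{62779} \approx -1.2408$)
$v + t = - \frac{77898}{62779} + \frac{1}{155812} = - \frac{12137380397}{9781721548}$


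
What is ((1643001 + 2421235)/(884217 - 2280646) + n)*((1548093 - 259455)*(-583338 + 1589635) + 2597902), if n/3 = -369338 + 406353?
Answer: 201077958295531808317772/1396429 ≈ 1.4399e+17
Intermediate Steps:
n = 111045 (n = 3*(-369338 + 406353) = 3*37015 = 111045)
((1643001 + 2421235)/(884217 - 2280646) + n)*((1548093 - 259455)*(-583338 + 1589635) + 2597902) = ((1643001 + 2421235)/(884217 - 2280646) + 111045)*((1548093 - 259455)*(-583338 + 1589635) + 2597902) = (4064236/(-1396429) + 111045)*(1288638*1006297 + 2597902) = (4064236*(-1/1396429) + 111045)*(1296752553486 + 2597902) = (-4064236/1396429 + 111045)*1296755151388 = (155062394069/1396429)*1296755151388 = 201077958295531808317772/1396429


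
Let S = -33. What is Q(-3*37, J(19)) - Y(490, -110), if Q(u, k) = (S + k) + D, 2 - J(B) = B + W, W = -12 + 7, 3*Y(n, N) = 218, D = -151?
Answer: -806/3 ≈ -268.67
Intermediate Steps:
Y(n, N) = 218/3 (Y(n, N) = (1/3)*218 = 218/3)
W = -5
J(B) = 7 - B (J(B) = 2 - (B - 5) = 2 - (-5 + B) = 2 + (5 - B) = 7 - B)
Q(u, k) = -184 + k (Q(u, k) = (-33 + k) - 151 = -184 + k)
Q(-3*37, J(19)) - Y(490, -110) = (-184 + (7 - 1*19)) - 1*218/3 = (-184 + (7 - 19)) - 218/3 = (-184 - 12) - 218/3 = -196 - 218/3 = -806/3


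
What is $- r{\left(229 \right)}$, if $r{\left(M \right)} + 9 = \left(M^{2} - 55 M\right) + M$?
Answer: $-40066$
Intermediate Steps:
$r{\left(M \right)} = -9 + M^{2} - 54 M$ ($r{\left(M \right)} = -9 + \left(\left(M^{2} - 55 M\right) + M\right) = -9 + \left(M^{2} - 54 M\right) = -9 + M^{2} - 54 M$)
$- r{\left(229 \right)} = - (-9 + 229^{2} - 12366) = - (-9 + 52441 - 12366) = \left(-1\right) 40066 = -40066$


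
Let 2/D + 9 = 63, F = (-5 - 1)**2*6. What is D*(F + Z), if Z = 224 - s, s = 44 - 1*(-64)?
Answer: 332/27 ≈ 12.296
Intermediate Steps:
s = 108 (s = 44 + 64 = 108)
Z = 116 (Z = 224 - 1*108 = 224 - 108 = 116)
F = 216 (F = (-6)**2*6 = 36*6 = 216)
D = 1/27 (D = 2/(-9 + 63) = 2/54 = 2*(1/54) = 1/27 ≈ 0.037037)
D*(F + Z) = (216 + 116)/27 = (1/27)*332 = 332/27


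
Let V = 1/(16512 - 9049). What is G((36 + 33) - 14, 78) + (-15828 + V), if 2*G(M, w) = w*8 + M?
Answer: -231181349/14926 ≈ -15489.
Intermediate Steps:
V = 1/7463 ≈ 0.00013399
G(M, w) = M/2 + 4*w (G(M, w) = (w*8 + M)/2 = (8*w + M)/2 = (M + 8*w)/2 = M/2 + 4*w)
G((36 + 33) - 14, 78) + (-15828 + V) = (((36 + 33) - 14)/2 + 4*78) + (-15828 + 1/7463) = ((69 - 14)/2 + 312) - 118124363/7463 = ((½)*55 + 312) - 118124363/7463 = (55/2 + 312) - 118124363/7463 = 679/2 - 118124363/7463 = -231181349/14926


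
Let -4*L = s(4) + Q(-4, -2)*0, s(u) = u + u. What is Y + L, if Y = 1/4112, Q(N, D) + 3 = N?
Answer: -8223/4112 ≈ -1.9998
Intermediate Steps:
s(u) = 2*u
Q(N, D) = -3 + N
L = -2 (L = -(2*4 + (-3 - 4)*0)/4 = -(8 - 7*0)/4 = -(8 + 0)/4 = -¼*8 = -2)
Y = 1/4112 ≈ 0.00024319
Y + L = 1/4112 - 2 = -8223/4112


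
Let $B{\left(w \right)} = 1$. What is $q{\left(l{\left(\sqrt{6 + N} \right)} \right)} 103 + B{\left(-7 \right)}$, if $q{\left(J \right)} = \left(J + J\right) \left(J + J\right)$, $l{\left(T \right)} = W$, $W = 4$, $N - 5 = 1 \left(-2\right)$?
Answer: $6593$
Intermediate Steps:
$N = 3$ ($N = 5 + 1 \left(-2\right) = 5 - 2 = 3$)
$l{\left(T \right)} = 4$
$q{\left(J \right)} = 4 J^{2}$ ($q{\left(J \right)} = 2 J 2 J = 4 J^{2}$)
$q{\left(l{\left(\sqrt{6 + N} \right)} \right)} 103 + B{\left(-7 \right)} = 4 \cdot 4^{2} \cdot 103 + 1 = 4 \cdot 16 \cdot 103 + 1 = 64 \cdot 103 + 1 = 6592 + 1 = 6593$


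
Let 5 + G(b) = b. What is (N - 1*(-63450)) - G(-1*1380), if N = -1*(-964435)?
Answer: 1029270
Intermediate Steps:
G(b) = -5 + b
N = 964435
(N - 1*(-63450)) - G(-1*1380) = (964435 - 1*(-63450)) - (-5 - 1*1380) = (964435 + 63450) - (-5 - 1380) = 1027885 - 1*(-1385) = 1027885 + 1385 = 1029270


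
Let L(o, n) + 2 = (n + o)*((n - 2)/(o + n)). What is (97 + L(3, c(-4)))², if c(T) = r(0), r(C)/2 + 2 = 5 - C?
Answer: 9801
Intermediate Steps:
r(C) = 6 - 2*C (r(C) = -4 + 2*(5 - C) = -4 + (10 - 2*C) = 6 - 2*C)
c(T) = 6 (c(T) = 6 - 2*0 = 6 + 0 = 6)
L(o, n) = -4 + n (L(o, n) = -2 + (n + o)*((n - 2)/(o + n)) = -2 + (n + o)*((-2 + n)/(n + o)) = -2 + (-2 + n) = -4 + n)
(97 + L(3, c(-4)))² = (97 + (-4 + 6))² = (97 + 2)² = 99² = 9801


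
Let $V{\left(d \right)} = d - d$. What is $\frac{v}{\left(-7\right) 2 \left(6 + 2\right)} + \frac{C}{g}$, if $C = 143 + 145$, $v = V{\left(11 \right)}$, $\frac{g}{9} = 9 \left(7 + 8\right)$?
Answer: $\frac{32}{135} \approx 0.23704$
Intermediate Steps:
$g = 1215$ ($g = 9 \cdot 9 \left(7 + 8\right) = 9 \cdot 9 \cdot 15 = 9 \cdot 135 = 1215$)
$V{\left(d \right)} = 0$
$v = 0$
$C = 288$
$\frac{v}{\left(-7\right) 2 \left(6 + 2\right)} + \frac{C}{g} = \frac{0}{\left(-7\right) 2 \left(6 + 2\right)} + \frac{288}{1215} = \frac{0}{\left(-7\right) 2 \cdot 8} + 288 \cdot \frac{1}{1215} = \frac{0}{\left(-7\right) 16} + \frac{32}{135} = \frac{0}{-112} + \frac{32}{135} = 0 \left(- \frac{1}{112}\right) + \frac{32}{135} = 0 + \frac{32}{135} = \frac{32}{135}$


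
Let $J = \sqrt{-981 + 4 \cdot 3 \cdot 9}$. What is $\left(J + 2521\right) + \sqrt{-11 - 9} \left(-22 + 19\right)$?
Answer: $2521 - 6 i \sqrt{5} + 3 i \sqrt{97} \approx 2521.0 + 16.13 i$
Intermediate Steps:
$J = 3 i \sqrt{97}$ ($J = \sqrt{-981 + 12 \cdot 9} = \sqrt{-981 + 108} = \sqrt{-873} = 3 i \sqrt{97} \approx 29.547 i$)
$\left(J + 2521\right) + \sqrt{-11 - 9} \left(-22 + 19\right) = \left(3 i \sqrt{97} + 2521\right) + \sqrt{-11 - 9} \left(-22 + 19\right) = \left(2521 + 3 i \sqrt{97}\right) + \sqrt{-20} \left(-3\right) = \left(2521 + 3 i \sqrt{97}\right) + 2 i \sqrt{5} \left(-3\right) = \left(2521 + 3 i \sqrt{97}\right) - 6 i \sqrt{5} = 2521 - 6 i \sqrt{5} + 3 i \sqrt{97}$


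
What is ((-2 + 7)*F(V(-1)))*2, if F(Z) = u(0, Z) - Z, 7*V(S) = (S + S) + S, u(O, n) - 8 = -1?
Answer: 520/7 ≈ 74.286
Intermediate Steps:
u(O, n) = 7 (u(O, n) = 8 - 1 = 7)
V(S) = 3*S/7 (V(S) = ((S + S) + S)/7 = (2*S + S)/7 = (3*S)/7 = 3*S/7)
F(Z) = 7 - Z
((-2 + 7)*F(V(-1)))*2 = ((-2 + 7)*(7 - 3*(-1)/7))*2 = (5*(7 - 1*(-3/7)))*2 = (5*(7 + 3/7))*2 = (5*(52/7))*2 = (260/7)*2 = 520/7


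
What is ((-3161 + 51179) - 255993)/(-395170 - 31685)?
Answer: 13865/28457 ≈ 0.48723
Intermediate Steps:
((-3161 + 51179) - 255993)/(-395170 - 31685) = (48018 - 255993)/(-426855) = -207975*(-1/426855) = 13865/28457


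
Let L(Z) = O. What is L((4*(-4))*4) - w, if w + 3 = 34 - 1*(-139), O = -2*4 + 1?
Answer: -177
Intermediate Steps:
O = -7 (O = -8 + 1 = -7)
L(Z) = -7
w = 170 (w = -3 + (34 - 1*(-139)) = -3 + (34 + 139) = -3 + 173 = 170)
L((4*(-4))*4) - w = -7 - 1*170 = -7 - 170 = -177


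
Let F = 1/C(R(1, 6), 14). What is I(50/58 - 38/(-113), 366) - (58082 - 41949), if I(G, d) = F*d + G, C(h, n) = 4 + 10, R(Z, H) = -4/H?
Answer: -369447707/22939 ≈ -16106.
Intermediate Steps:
C(h, n) = 14
F = 1/14 ≈ 0.071429
I(G, d) = G + d/14 (I(G, d) = d/14 + G = G + d/14)
I(50/58 - 38/(-113), 366) - (58082 - 41949) = ((50/58 - 38/(-113)) + (1/14)*366) - (58082 - 41949) = ((50*(1/58) - 38*(-1/113)) + 183/7) - 1*16133 = ((25/29 + 38/113) + 183/7) - 16133 = (3927/3277 + 183/7) - 16133 = 627180/22939 - 16133 = -369447707/22939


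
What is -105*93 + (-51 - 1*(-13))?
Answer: -9803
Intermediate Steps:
-105*93 + (-51 - 1*(-13)) = -9765 + (-51 + 13) = -9765 - 38 = -9803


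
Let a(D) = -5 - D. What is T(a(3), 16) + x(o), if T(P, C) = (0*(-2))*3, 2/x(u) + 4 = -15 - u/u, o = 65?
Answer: -1/10 ≈ -0.10000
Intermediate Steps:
x(u) = -1/10 (x(u) = 2/(-4 + (-15 - u/u)) = 2/(-4 + (-15 - 1*1)) = 2/(-4 + (-15 - 1)) = 2/(-4 - 16) = 2/(-20) = 2*(-1/20) = -1/10)
T(P, C) = 0 (T(P, C) = 0*3 = 0)
T(a(3), 16) + x(o) = 0 - 1/10 = -1/10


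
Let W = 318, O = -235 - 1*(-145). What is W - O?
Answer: 408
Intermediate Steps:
O = -90 (O = -235 + 145 = -90)
W - O = 318 - 1*(-90) = 318 + 90 = 408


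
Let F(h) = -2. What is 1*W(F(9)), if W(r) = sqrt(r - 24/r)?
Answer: sqrt(10) ≈ 3.1623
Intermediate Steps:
1*W(F(9)) = 1*sqrt(-2 - 24/(-2)) = 1*sqrt(-2 - 24*(-1/2)) = 1*sqrt(-2 + 12) = 1*sqrt(10) = sqrt(10)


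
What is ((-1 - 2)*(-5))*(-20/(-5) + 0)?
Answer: 60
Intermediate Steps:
((-1 - 2)*(-5))*(-20/(-5) + 0) = (-3*(-5))*(-20*(-⅕) + 0) = 15*(4 + 0) = 15*4 = 60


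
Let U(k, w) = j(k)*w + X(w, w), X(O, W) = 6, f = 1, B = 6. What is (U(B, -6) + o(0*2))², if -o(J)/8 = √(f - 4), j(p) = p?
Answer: 708 + 480*I*√3 ≈ 708.0 + 831.38*I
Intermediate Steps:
U(k, w) = 6 + k*w (U(k, w) = k*w + 6 = 6 + k*w)
o(J) = -8*I*√3 (o(J) = -8*√(1 - 4) = -8*I*√3)
(U(B, -6) + o(0*2))² = ((6 + 6*(-6)) - 8*I*√3)² = ((6 - 36) - 8*I*√3)² = (-30 - 8*I*√3)²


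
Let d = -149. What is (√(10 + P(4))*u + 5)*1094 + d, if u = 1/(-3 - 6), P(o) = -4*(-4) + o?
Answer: 5321 - 1094*√30/9 ≈ 4655.2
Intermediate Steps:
P(o) = 16 + o
u = -⅑ (u = 1/(-9) = -⅑ ≈ -0.11111)
(√(10 + P(4))*u + 5)*1094 + d = (√(10 + (16 + 4))*(-⅑) + 5)*1094 - 149 = (√(10 + 20)*(-⅑) + 5)*1094 - 149 = (√30*(-⅑) + 5)*1094 - 149 = (-√30/9 + 5)*1094 - 149 = (5 - √30/9)*1094 - 149 = (5470 - 1094*√30/9) - 149 = 5321 - 1094*√30/9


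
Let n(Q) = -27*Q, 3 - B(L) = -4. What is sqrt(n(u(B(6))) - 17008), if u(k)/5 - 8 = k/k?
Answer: I*sqrt(18223) ≈ 134.99*I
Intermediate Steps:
B(L) = 7 (B(L) = 3 - 1*(-4) = 3 + 4 = 7)
u(k) = 45 (u(k) = 40 + 5*(k/k) = 40 + 5*1 = 40 + 5 = 45)
sqrt(n(u(B(6))) - 17008) = sqrt(-27*45 - 17008) = sqrt(-1215 - 17008) = sqrt(-18223) = I*sqrt(18223)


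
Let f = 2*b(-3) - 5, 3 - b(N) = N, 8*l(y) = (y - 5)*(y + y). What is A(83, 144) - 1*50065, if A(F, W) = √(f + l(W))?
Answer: -50065 + √5011 ≈ -49994.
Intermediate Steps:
l(y) = y*(-5 + y)/4 (l(y) = ((y - 5)*(y + y))/8 = ((-5 + y)*(2*y))/8 = (2*y*(-5 + y))/8 = y*(-5 + y)/4)
b(N) = 3 - N
f = 7 (f = 2*(3 - 1*(-3)) - 5 = 2*(3 + 3) - 5 = 2*6 - 5 = 12 - 5 = 7)
A(F, W) = √(7 + W*(-5 + W)/4)
A(83, 144) - 1*50065 = √(28 + 144*(-5 + 144))/2 - 1*50065 = √(28 + 144*139)/2 - 50065 = √(28 + 20016)/2 - 50065 = √20044/2 - 50065 = (2*√5011)/2 - 50065 = √5011 - 50065 = -50065 + √5011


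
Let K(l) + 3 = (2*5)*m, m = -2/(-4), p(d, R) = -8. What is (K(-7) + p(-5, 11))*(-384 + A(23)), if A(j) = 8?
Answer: 2256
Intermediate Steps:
m = ½ (m = -2*(-¼) = ½ ≈ 0.50000)
K(l) = 2 (K(l) = -3 + (2*5)*(½) = -3 + 10*(½) = -3 + 5 = 2)
(K(-7) + p(-5, 11))*(-384 + A(23)) = (2 - 8)*(-384 + 8) = -6*(-376) = 2256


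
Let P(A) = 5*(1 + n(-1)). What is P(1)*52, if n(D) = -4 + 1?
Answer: -520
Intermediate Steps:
n(D) = -3
P(A) = -10 (P(A) = 5*(1 - 3) = 5*(-2) = -10)
P(1)*52 = -10*52 = -520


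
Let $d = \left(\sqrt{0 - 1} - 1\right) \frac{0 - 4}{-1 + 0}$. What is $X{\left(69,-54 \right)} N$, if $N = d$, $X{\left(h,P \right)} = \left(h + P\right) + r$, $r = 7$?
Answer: $-88 + 88 i \approx -88.0 + 88.0 i$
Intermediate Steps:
$X{\left(h,P \right)} = 7 + P + h$ ($X{\left(h,P \right)} = \left(h + P\right) + 7 = \left(P + h\right) + 7 = 7 + P + h$)
$d = -4 + 4 i$ ($d = \left(\sqrt{-1} - 1\right) \left(- \frac{4}{-1}\right) = \left(i - 1\right) \left(\left(-4\right) \left(-1\right)\right) = \left(-1 + i\right) 4 = -4 + 4 i \approx -4.0 + 4.0 i$)
$N = -4 + 4 i \approx -4.0 + 4.0 i$
$X{\left(69,-54 \right)} N = \left(7 - 54 + 69\right) \left(-4 + 4 i\right) = 22 \left(-4 + 4 i\right) = -88 + 88 i$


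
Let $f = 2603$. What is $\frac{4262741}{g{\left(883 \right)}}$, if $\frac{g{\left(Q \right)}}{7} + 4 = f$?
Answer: $\frac{608963}{2599} \approx 234.31$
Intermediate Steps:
$g{\left(Q \right)} = 18193$ ($g{\left(Q \right)} = -28 + 7 \cdot 2603 = -28 + 18221 = 18193$)
$\frac{4262741}{g{\left(883 \right)}} = \frac{4262741}{18193} = 4262741 \cdot \frac{1}{18193} = \frac{608963}{2599}$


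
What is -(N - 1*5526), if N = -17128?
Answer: 22654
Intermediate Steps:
-(N - 1*5526) = -(-17128 - 1*5526) = -(-17128 - 5526) = -1*(-22654) = 22654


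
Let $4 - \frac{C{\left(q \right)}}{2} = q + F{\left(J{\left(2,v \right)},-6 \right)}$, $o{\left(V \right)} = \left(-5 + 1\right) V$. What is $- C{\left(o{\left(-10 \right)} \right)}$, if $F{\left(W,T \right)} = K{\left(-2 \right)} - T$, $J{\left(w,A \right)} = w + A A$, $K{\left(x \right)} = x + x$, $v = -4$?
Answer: $76$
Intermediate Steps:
$K{\left(x \right)} = 2 x$
$J{\left(w,A \right)} = w + A^{2}$
$F{\left(W,T \right)} = -4 - T$ ($F{\left(W,T \right)} = 2 \left(-2\right) - T = -4 - T$)
$o{\left(V \right)} = - 4 V$
$C{\left(q \right)} = 4 - 2 q$ ($C{\left(q \right)} = 8 - 2 \left(q - -2\right) = 8 - 2 \left(q + \left(-4 + 6\right)\right) = 8 - 2 \left(q + 2\right) = 8 - 2 \left(2 + q\right) = 8 - \left(4 + 2 q\right) = 4 - 2 q$)
$- C{\left(o{\left(-10 \right)} \right)} = - (4 - 2 \left(\left(-4\right) \left(-10\right)\right)) = - (4 - 80) = \left(-1\right) \left(-76\right) = 76$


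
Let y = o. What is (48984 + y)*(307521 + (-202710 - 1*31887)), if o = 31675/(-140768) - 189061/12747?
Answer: 533976191984782907/149530808 ≈ 3.5710e+9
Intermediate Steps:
o = -27017500073/1794369696 (o = 31675*(-1/140768) - 189061*1/12747 = -31675/140768 - 189061/12747 = -27017500073/1794369696 ≈ -15.057)
y = -27017500073/1794369696 ≈ -15.057
(48984 + y)*(307521 + (-202710 - 1*31887)) = (48984 - 27017500073/1794369696)*(307521 + (-202710 - 1*31887)) = 87868387688791*(307521 + (-202710 - 31887))/1794369696 = 87868387688791*(307521 - 234597)/1794369696 = (87868387688791/1794369696)*72924 = 533976191984782907/149530808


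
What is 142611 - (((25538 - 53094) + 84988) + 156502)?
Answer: -71323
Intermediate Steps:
142611 - (((25538 - 53094) + 84988) + 156502) = 142611 - ((-27556 + 84988) + 156502) = 142611 - (57432 + 156502) = 142611 - 1*213934 = 142611 - 213934 = -71323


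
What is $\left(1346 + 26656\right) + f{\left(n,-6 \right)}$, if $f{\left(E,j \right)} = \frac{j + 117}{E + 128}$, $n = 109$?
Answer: $\frac{2212195}{79} \approx 28002.0$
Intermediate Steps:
$f{\left(E,j \right)} = \frac{117 + j}{128 + E}$
$\left(1346 + 26656\right) + f{\left(n,-6 \right)} = \left(1346 + 26656\right) + \frac{117 - 6}{128 + 109} = 28002 + \frac{1}{237} \cdot 111 = 28002 + \frac{37}{79} = \frac{2212195}{79}$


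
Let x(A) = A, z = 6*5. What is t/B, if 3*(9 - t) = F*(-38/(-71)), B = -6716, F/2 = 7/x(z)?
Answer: -28489/21457620 ≈ -0.0013277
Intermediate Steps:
z = 30
F = 7/15 (F = 2*(7/30) = 7/15 ≈ 0.46667)
t = 28489/3195 (t = 9 - 7*(-38/(-71))/45 = 9 - 7*(-38*(-1/71))/45 = 9 - 7*38/(45*71) = 9 - ⅓*266/1065 = 9 - 266/3195 = 28489/3195 ≈ 8.9167)
t/B = (28489/3195)/(-6716) = (28489/3195)*(-1/6716) = -28489/21457620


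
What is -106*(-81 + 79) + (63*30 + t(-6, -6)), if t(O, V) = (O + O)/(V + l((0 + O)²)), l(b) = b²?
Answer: 451928/215 ≈ 2102.0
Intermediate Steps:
t(O, V) = 2*O/(V + O⁴) (t(O, V) = (O + O)/(V + ((0 + O)²)²) = (2*O)/(V + (O²)²) = (2*O)/(V + O⁴) = 2*O/(V + O⁴))
-106*(-81 + 79) + (63*30 + t(-6, -6)) = -106*(-81 + 79) + (63*30 + 2*(-6)/(-6 + (-6)⁴)) = -106*(-2) + (1890 + 2*(-6)/(-6 + 1296)) = 212 + (1890 + 2*(-6)/1290) = 212 + (1890 + 2*(-6)*(1/1290)) = 212 + (1890 - 2/215) = 212 + 406348/215 = 451928/215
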